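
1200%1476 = 1200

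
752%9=5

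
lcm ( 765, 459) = 2295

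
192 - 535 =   -  343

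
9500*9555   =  90772500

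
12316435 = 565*21799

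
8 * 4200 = 33600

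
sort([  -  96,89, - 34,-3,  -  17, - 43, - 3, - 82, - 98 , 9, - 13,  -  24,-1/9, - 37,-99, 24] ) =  [ - 99, - 98, -96,-82, - 43, - 37,  -  34, - 24, - 17,  -  13, - 3,  -  3,-1/9,  9 , 24, 89]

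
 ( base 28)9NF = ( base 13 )3686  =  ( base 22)fkf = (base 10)7715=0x1e23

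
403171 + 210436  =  613607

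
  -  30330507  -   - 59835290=29504783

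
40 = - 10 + 50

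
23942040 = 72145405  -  48203365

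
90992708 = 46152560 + 44840148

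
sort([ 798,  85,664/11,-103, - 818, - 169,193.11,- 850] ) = [ - 850, - 818, - 169, - 103, 664/11,85,193.11,798]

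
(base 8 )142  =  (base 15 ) 68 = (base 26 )3k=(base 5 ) 343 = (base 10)98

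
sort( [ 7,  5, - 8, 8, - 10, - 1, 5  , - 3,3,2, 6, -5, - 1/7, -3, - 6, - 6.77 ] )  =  [ - 10, - 8, - 6.77,-6, - 5, - 3,-3, - 1, - 1/7,2,3, 5, 5, 6, 7, 8]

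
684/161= 684/161 = 4.25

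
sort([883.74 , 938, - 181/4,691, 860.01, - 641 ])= [ - 641, - 181/4,691,860.01,883.74,938 ] 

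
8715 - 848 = 7867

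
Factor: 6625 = 5^3*53^1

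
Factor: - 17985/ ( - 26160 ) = 2^(-4)*11^1=11/16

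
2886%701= 82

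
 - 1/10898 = - 1 + 10897/10898 = - 0.00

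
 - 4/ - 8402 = 2/4201 = 0.00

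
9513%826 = 427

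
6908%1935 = 1103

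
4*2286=9144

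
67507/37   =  1824 + 19/37 =1824.51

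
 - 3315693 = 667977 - 3983670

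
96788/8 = 24197/2 = 12098.50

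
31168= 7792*4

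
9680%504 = 104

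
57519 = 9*6391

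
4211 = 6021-1810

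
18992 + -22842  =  -3850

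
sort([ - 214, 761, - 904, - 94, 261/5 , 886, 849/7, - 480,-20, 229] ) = [ - 904, - 480, - 214, - 94, - 20,261/5, 849/7,229, 761, 886]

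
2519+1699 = 4218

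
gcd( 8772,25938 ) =6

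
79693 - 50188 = 29505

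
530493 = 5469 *97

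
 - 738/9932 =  - 369/4966 = -0.07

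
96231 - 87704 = 8527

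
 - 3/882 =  - 1 + 293/294=- 0.00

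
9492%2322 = 204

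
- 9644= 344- 9988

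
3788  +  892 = 4680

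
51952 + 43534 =95486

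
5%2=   1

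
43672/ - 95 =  - 43672/95 = - 459.71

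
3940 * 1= 3940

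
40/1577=40/1577= 0.03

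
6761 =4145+2616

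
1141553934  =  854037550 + 287516384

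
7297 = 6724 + 573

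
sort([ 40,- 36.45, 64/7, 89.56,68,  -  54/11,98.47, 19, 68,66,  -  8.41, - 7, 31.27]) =[ - 36.45, - 8.41, - 7,-54/11,64/7,19,  31.27 , 40, 66,  68,68, 89.56,98.47]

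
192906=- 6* (  -  32151)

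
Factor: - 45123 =-3^1*13^2 * 89^1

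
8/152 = 1/19 = 0.05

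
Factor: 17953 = 13^1*1381^1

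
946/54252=43/2466 = 0.02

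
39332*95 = 3736540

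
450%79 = 55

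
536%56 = 32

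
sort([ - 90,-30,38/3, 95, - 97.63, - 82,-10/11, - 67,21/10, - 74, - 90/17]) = [ - 97.63, - 90 , - 82, - 74,- 67, - 30,  -  90/17, -10/11,21/10,38/3, 95 ] 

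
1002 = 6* 167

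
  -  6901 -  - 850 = -6051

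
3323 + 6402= 9725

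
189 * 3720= 703080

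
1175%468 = 239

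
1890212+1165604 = 3055816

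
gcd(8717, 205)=1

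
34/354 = 17/177 = 0.10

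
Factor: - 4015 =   -  5^1  *11^1*73^1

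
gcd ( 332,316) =4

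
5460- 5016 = 444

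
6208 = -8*( - 776 )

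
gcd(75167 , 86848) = 1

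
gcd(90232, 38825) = 1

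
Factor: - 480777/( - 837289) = 561/977 = 3^1*11^1* 17^1*977^ ( - 1)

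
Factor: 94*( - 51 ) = - 2^1*3^1  *  17^1*47^1 = - 4794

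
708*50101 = 35471508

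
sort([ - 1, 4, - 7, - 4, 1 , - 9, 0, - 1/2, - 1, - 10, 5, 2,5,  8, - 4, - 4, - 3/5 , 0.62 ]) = [ - 10,-9, - 7  , - 4, - 4,  -  4, - 1, - 1,-3/5, - 1/2,0, 0.62, 1, 2, 4,5, 5, 8 ]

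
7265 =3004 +4261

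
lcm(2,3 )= 6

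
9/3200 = 9/3200  =  0.00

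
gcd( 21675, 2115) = 15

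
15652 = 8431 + 7221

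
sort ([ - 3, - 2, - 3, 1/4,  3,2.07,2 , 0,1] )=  [  -  3, - 3,-2, 0 , 1/4,1, 2, 2.07,  3 ]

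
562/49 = 11+23/49 = 11.47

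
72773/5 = 14554+3/5 =14554.60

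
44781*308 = 13792548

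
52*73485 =3821220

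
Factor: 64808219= 7^1*1523^1*6079^1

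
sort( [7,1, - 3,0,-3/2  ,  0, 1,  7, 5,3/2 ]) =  [ - 3, - 3/2, 0, 0,1, 1 , 3/2,  5, 7,7] 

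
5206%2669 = 2537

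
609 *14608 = 8896272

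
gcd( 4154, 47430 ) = 62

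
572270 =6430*89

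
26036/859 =30 + 266/859 = 30.31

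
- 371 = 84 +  - 455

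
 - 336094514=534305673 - 870400187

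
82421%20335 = 1081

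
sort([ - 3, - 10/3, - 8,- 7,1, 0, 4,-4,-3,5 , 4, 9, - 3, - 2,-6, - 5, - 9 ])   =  [-9,  -  8 , - 7,-6,-5,-4, - 10/3 ,-3, - 3, - 3,-2,0 , 1, 4,4,5,9]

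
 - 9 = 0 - 9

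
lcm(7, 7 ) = 7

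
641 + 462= 1103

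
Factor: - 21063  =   - 3^1*7^1*17^1 *59^1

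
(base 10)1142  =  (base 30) 182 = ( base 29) 1ab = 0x476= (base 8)2166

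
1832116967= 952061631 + 880055336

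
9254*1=9254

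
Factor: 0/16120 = 0= 0^1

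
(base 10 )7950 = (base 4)1330032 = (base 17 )1A8B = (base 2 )1111100001110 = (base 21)i0c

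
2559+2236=4795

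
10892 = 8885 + 2007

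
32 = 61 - 29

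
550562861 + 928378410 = 1478941271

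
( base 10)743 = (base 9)1015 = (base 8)1347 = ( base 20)1H3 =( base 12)51B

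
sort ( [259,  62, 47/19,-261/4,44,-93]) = [ - 93, - 261/4  ,  47/19,44,62,259 ]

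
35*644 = 22540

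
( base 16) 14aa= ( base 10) 5290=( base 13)253c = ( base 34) 4jk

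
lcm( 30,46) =690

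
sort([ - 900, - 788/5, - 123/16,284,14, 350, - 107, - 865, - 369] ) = [ - 900 , - 865, - 369, - 788/5, - 107, - 123/16, 14,284,350]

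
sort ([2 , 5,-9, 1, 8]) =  [ - 9, 1, 2,5, 8 ]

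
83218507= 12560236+70658271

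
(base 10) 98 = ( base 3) 10122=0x62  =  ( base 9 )118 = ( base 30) 38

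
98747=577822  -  479075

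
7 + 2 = 9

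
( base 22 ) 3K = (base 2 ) 1010110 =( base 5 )321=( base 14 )62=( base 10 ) 86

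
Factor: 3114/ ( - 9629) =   -  2^1*3^2*173^1*9629^(-1)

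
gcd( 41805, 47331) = 9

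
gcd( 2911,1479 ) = 1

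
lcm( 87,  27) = 783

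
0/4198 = 0 = 0.00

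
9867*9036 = 89158212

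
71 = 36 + 35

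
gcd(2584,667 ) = 1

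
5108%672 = 404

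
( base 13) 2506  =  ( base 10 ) 5245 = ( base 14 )1CA9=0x147D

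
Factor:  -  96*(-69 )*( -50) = - 2^6*3^2*5^2*23^1 = -  331200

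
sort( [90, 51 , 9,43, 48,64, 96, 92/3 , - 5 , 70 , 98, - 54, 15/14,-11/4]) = [- 54, - 5, - 11/4,15/14,9 , 92/3 , 43, 48, 51 , 64, 70, 90, 96 , 98]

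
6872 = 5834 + 1038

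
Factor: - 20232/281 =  - 72 = - 2^3*3^2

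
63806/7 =63806/7 = 9115.14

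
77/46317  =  77/46317 = 0.00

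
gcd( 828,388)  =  4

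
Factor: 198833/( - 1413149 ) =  - 47^( - 1 )*107^(  -  1)*281^( - 1 ) * 198833^1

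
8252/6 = 1375 +1/3 = 1375.33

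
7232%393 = 158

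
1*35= 35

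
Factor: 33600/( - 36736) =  - 2^( - 1 )*3^1*5^2*41^( - 1 )  =  - 75/82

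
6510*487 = 3170370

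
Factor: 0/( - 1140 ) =0^1 = 0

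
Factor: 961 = 31^2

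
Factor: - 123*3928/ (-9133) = 483144/9133 = 2^3*3^1*41^1*491^1*9133^(-1)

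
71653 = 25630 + 46023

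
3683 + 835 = 4518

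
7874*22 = 173228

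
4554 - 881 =3673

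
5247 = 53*99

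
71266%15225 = 10366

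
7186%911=809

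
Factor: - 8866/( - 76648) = 31/268 = 2^( - 2)*31^1 * 67^ ( - 1)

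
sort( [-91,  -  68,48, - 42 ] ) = [ - 91, - 68, - 42, 48]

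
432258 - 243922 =188336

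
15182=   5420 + 9762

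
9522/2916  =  529/162 = 3.27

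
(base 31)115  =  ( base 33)u7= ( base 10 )997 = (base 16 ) 3E5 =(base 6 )4341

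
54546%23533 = 7480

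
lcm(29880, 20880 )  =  1733040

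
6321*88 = 556248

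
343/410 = 343/410= 0.84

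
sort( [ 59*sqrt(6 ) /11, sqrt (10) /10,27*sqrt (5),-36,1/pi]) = [-36,sqrt(10)/10,1/pi, 59*sqrt ( 6)/11,  27 * sqrt( 5)] 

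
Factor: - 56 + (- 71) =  - 127^1 = - 127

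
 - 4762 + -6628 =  - 11390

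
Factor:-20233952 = -2^5*139^1*4549^1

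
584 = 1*584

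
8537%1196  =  165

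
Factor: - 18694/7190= - 13/5 = - 5^( - 1)*13^1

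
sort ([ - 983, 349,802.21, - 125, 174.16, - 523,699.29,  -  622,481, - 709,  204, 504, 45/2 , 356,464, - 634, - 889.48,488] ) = [ - 983,- 889.48, - 709, - 634, - 622, - 523, - 125, 45/2,174.16, 204, 349, 356,  464,481,  488,504,699.29,802.21] 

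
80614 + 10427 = 91041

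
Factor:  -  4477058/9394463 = -2^1 * 13^ ( - 1)*29^( - 1) * 24919^(- 1)* 2238529^1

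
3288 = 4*822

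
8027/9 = 891 + 8/9 = 891.89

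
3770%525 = 95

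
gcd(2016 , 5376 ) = 672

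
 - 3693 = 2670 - 6363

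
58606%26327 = 5952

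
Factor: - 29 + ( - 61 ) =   -  90 = -2^1*3^2 * 5^1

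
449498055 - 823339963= -373841908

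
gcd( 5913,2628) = 657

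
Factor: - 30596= - 2^2*7649^1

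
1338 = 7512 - 6174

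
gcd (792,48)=24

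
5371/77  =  5371/77 = 69.75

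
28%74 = 28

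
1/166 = 1/166 = 0.01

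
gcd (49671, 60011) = 1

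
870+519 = 1389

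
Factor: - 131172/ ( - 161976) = 2^(-1)*397^( - 1) * 643^1 = 643/794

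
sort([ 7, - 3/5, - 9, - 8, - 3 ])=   [ - 9,-8, - 3, - 3/5,7 ]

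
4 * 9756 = 39024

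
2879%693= 107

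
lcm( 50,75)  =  150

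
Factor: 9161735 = 5^1*11^1*157^1*1061^1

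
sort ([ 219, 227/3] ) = [227/3, 219]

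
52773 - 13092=39681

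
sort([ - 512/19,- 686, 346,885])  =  [-686,  -  512/19, 346, 885] 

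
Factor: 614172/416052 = 3^( - 1)* 7^( - 1)*31^1 = 31/21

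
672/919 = 672/919   =  0.73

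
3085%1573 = 1512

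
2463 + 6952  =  9415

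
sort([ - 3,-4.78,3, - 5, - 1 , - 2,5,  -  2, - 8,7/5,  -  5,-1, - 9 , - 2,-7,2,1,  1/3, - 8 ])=[ - 9, - 8, - 8, - 7, - 5,-5,-4.78, - 3, - 2, - 2,  -  2,- 1,  -  1, 1/3, 1,  7/5,2,3,5]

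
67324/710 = 33662/355 = 94.82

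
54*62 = 3348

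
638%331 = 307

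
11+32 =43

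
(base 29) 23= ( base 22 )2H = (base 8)75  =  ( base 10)61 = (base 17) 3a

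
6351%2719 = 913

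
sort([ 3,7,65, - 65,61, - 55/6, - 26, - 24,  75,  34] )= [ - 65, - 26, - 24,- 55/6,3,7,  34,61 , 65,75 ]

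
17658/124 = 142 + 25/62 = 142.40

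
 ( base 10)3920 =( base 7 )14300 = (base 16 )F50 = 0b111101010000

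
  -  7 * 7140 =  -  49980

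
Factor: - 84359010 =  - 2^1*3^1*5^1*281^1* 10007^1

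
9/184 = 9/184 = 0.05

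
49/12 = 49/12 = 4.08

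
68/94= 34/47=0.72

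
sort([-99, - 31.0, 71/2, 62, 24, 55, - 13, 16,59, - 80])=[ - 99,  -  80,-31.0, - 13, 16 , 24, 71/2, 55,59 , 62] 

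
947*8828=8360116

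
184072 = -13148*( - 14) 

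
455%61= 28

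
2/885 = 2/885 = 0.00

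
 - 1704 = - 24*71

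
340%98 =46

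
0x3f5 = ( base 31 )11l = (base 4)33311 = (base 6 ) 4405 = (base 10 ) 1013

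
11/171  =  11/171  =  0.06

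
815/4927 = 815/4927= 0.17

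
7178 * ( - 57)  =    -  409146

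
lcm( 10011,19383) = 911001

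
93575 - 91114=2461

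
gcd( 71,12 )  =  1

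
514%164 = 22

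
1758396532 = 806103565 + 952292967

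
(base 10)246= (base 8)366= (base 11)204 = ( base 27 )93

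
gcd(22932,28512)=36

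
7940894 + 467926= 8408820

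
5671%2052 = 1567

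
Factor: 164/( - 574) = -2^1*7^(-1 ) = -2/7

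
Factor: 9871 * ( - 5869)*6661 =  - 385891040239  =  - 5869^1*6661^1*9871^1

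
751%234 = 49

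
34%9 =7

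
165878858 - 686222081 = -520343223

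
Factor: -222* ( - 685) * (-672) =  - 2^6*3^2*5^1*7^1*37^1*137^1 = - 102191040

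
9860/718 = 4930/359  =  13.73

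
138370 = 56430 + 81940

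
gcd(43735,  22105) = 5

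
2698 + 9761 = 12459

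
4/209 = 4/209 = 0.02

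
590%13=5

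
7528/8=941 =941.00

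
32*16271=520672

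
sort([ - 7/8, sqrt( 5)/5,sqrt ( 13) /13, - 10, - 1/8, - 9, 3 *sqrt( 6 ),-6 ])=[ - 10  , - 9, - 6, - 7/8,-1/8, sqrt( 13)/13, sqrt( 5) /5,  3 * sqrt( 6 ) ] 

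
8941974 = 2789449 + 6152525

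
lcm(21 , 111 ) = 777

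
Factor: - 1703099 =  - 41^1*41539^1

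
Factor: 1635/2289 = 5^1*7^ (-1) = 5/7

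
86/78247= 86/78247 = 0.00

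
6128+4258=10386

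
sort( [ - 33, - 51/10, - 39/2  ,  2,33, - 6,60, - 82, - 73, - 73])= [  -  82 ,- 73, - 73,-33 ,  -  39/2 ,  -  6, - 51/10,2,33,60]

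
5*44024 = 220120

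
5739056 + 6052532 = 11791588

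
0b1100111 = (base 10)103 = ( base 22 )4F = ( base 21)4J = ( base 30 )3d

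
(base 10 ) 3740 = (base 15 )1195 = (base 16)E9C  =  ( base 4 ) 322130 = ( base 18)b9e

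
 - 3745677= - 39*96043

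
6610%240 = 130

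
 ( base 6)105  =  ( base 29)1C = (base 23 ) 1I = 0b101001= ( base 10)41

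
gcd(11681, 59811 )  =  1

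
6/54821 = 6/54821 = 0.00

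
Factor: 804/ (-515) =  - 2^2*3^1*5^(  -  1 )*67^1*103^( - 1 ) 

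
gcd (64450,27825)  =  25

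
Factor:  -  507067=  - 11^1*31^1*1487^1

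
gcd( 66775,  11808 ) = 1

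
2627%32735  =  2627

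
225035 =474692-249657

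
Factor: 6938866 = 2^1*11^2 *53^1 * 541^1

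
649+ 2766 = 3415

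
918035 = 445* 2063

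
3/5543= 3/5543=   0.00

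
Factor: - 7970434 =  -2^1*3985217^1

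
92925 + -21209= 71716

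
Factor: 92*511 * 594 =2^3*3^3 * 7^1*11^1 * 23^1*73^1 = 27925128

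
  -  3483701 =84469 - 3568170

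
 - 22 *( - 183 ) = 4026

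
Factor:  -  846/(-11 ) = 2^1*3^2*11^(-1)*47^1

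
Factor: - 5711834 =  - 2^1*263^1 * 10859^1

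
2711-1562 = 1149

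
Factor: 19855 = 5^1*11^1*19^2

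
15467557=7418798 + 8048759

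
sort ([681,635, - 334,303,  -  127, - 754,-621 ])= [  -  754, - 621, - 334 , - 127,303 , 635, 681 ]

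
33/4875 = 11/1625 = 0.01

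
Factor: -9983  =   - 67^1*149^1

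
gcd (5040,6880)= 80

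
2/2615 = 2/2615 = 0.00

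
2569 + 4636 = 7205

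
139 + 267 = 406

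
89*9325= 829925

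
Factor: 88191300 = 2^2 * 3^1*5^2 * 73^1*4027^1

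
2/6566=1/3283=0.00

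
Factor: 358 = 2^1*179^1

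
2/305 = 2/305 = 0.01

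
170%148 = 22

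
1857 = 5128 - 3271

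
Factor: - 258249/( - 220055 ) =3^1 * 5^( - 1)*11^( - 1 )* 4001^( - 1 ) * 86083^1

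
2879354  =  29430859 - 26551505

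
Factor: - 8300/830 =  - 2^1*5^1 = - 10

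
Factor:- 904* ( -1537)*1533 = 2^3*3^1*7^1*29^1*53^1*73^1 * 113^1 = 2130023784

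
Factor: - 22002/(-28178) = 3^1*19^1*73^(- 1 )= 57/73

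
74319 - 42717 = 31602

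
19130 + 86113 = 105243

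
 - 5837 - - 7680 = 1843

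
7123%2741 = 1641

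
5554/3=1851 + 1/3 = 1851.33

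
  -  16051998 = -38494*417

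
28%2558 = 28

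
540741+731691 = 1272432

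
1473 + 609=2082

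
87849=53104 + 34745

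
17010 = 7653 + 9357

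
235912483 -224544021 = 11368462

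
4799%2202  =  395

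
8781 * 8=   70248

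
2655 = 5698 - 3043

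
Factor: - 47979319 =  - 47979319^1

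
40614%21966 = 18648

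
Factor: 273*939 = 3^2*7^1*13^1*313^1 = 256347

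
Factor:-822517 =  - 822517^1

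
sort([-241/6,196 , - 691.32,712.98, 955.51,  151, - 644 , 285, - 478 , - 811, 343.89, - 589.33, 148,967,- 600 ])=[ - 811, - 691.32, - 644,  -  600, - 589.33, - 478, - 241/6, 148, 151, 196,285,343.89, 712.98, 955.51,967 ] 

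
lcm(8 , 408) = 408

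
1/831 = 1/831 = 0.00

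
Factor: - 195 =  -3^1*5^1*13^1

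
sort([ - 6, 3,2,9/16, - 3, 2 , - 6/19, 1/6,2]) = [ - 6, - 3, - 6/19,1/6, 9/16,2, 2,2, 3] 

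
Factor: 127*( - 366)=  - 46482= - 2^1 * 3^1 * 61^1*127^1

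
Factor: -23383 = - 67^1*349^1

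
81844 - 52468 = 29376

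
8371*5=41855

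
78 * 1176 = 91728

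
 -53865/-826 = 7695/118 = 65.21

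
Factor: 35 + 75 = 110 = 2^1*5^1 * 11^1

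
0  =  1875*0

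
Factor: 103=103^1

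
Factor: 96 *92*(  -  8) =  - 70656 = - 2^10*3^1*23^1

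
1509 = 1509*1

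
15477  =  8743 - -6734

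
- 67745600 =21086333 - 88831933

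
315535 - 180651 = 134884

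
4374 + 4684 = 9058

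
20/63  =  20/63 = 0.32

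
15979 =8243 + 7736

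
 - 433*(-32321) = 13994993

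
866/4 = 216  +  1/2 = 216.50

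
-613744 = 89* ( -6896) 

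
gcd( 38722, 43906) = 2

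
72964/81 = 900 + 64/81=   900.79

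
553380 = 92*6015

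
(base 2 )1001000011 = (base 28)KJ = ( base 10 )579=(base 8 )1103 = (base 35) GJ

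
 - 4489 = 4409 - 8898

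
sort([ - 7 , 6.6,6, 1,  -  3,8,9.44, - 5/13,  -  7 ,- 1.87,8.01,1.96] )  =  [-7, -7,-3,-1.87, - 5/13,  1,1.96, 6, 6.6 , 8,  8.01, 9.44]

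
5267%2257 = 753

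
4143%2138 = 2005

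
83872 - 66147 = 17725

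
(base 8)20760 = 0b10000111110000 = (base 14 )3248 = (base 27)bol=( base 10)8688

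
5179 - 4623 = 556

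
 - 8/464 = -1/58 = - 0.02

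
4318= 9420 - 5102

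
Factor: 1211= 7^1*173^1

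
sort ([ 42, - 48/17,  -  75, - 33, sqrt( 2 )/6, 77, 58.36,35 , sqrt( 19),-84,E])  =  [ - 84,  -  75, - 33 , - 48/17,sqrt (2)/6, E, sqrt( 19), 35, 42, 58.36, 77]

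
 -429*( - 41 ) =17589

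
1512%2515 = 1512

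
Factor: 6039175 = 5^2*241567^1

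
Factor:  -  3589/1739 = -47^(-1 )*97^1=- 97/47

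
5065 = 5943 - 878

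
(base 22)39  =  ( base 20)3f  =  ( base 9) 83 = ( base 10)75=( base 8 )113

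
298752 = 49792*6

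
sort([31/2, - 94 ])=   [ - 94,31/2]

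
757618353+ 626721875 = 1384340228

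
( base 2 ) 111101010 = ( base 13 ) 2b9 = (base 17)1BE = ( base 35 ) E0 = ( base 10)490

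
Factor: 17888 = 2^5*13^1 * 43^1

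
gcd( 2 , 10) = 2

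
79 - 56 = 23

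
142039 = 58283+83756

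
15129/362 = 15129/362 =41.79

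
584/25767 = 584/25767  =  0.02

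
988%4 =0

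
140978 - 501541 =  - 360563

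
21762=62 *351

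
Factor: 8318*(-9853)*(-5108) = 418637653432 = 2^3*59^1 * 167^1*1277^1 * 4159^1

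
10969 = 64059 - 53090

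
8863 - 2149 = 6714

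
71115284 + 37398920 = 108514204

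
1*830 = 830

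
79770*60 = 4786200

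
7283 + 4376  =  11659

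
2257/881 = 2257/881   =  2.56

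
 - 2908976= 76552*(-38)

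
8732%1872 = 1244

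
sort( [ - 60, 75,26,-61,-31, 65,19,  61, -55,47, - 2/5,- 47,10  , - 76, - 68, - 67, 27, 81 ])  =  [ - 76, - 68, -67, - 61,-60, - 55, - 47 , - 31, - 2/5,10, 19 , 26, 27,  47,61,65,75,81 ]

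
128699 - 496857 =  - 368158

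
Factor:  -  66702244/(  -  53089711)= 2^2* 7^1*97^1*599^1*919^( - 1 )*1409^(  -  1) =1626884/1294871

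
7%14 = 7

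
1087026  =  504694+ 582332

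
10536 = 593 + 9943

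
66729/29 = 2301 = 2301.00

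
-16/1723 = -1 + 1707/1723=-0.01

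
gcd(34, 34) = 34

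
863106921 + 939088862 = 1802195783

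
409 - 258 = 151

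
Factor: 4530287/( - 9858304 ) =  - 2^( - 8)*23^1*61^1 * 97^( - 1)*397^(  -  1 )* 3229^1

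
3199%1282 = 635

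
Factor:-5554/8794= - 2777/4397 = -2777^1*4397^ (-1)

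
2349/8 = 293 +5/8 = 293.62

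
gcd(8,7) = 1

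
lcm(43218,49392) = 345744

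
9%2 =1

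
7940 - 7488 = 452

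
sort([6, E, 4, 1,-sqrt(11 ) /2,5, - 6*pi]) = [- 6*pi,  -  sqrt( 11 ) /2,1,E , 4,5,6]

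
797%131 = 11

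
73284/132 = 555+ 2/11= 555.18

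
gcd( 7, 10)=1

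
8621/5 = 1724 + 1/5 = 1724.20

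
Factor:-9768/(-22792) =3/7 = 3^1*7^( - 1) 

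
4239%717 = 654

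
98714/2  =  49357 = 49357.00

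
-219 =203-422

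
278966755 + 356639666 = 635606421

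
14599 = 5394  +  9205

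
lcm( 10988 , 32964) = 32964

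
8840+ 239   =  9079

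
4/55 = 4/55 = 0.07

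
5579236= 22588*247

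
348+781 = 1129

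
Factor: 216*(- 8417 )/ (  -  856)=3^3*19^1*107^(  -  1) * 443^1 = 227259/107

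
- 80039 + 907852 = 827813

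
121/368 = 121/368= 0.33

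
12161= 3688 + 8473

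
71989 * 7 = 503923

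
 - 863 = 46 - 909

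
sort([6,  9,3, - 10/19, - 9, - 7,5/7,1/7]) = [ - 9, - 7, - 10/19 , 1/7, 5/7,3,6,9]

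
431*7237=3119147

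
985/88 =985/88 = 11.19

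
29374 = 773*38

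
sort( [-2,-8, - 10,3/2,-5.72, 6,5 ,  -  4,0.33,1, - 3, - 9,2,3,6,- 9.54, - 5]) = [ - 10, - 9.54, - 9,-8,-5.72,- 5, - 4 ,  -  3, - 2,0.33,  1,3/2,2,3,5,6,6] 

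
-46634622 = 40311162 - 86945784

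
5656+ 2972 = 8628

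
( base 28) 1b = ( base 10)39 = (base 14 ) 2b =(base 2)100111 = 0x27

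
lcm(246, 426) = 17466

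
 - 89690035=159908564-249598599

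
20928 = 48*436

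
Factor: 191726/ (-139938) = -95863/69969=-3^( - 1 )* 17^1*83^( - 1)*281^( - 1 )*5639^1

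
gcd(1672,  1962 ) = 2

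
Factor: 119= 7^1*17^1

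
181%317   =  181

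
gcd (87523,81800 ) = 1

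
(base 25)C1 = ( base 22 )DF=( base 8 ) 455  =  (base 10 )301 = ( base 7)610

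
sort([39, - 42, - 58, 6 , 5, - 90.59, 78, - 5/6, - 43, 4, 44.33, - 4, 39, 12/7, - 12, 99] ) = [ - 90.59, - 58, - 43,-42, - 12 ,-4,-5/6, 12/7,  4, 5, 6, 39,39, 44.33, 78, 99 ] 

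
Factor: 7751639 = 7^1*19^1*167^1*349^1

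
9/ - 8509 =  - 1+8500/8509 = - 0.00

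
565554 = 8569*66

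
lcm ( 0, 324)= 0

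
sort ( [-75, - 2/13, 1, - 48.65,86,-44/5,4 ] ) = [-75, - 48.65 ,- 44/5, - 2/13, 1, 4, 86]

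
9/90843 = 3/30281 = 0.00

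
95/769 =95/769 = 0.12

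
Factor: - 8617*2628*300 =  - 6793642800 =- 2^4*3^3*5^2*7^1*73^1*1231^1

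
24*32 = 768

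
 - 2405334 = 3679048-6084382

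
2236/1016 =2 + 51/254 = 2.20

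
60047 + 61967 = 122014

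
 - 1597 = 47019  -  48616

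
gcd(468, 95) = 1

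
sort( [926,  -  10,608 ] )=[ - 10,608, 926]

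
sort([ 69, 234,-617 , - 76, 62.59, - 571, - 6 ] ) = [-617, -571,-76, - 6, 62.59,69, 234]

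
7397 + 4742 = 12139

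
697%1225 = 697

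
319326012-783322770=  - 463996758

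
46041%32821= 13220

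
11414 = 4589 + 6825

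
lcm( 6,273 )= 546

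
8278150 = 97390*85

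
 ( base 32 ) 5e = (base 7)336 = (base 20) 8E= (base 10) 174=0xAE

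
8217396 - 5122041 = 3095355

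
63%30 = 3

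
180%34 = 10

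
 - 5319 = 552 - 5871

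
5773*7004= 40434092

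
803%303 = 197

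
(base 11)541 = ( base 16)28a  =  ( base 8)1212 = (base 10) 650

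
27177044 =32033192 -4856148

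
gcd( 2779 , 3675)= 7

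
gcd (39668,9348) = 4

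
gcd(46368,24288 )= 2208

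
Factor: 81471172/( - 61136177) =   -  2^2*283^1 * 71971^1*61136177^(  -  1) 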